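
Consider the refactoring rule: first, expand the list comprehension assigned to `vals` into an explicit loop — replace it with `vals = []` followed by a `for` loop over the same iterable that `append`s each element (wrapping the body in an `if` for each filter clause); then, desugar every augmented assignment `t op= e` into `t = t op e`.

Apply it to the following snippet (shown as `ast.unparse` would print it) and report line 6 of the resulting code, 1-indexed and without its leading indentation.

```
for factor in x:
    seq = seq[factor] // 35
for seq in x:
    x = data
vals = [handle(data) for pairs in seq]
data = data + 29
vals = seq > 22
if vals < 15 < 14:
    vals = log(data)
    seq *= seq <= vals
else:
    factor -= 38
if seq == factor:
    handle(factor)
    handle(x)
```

Transformed code:
for factor in x:
    seq = seq[factor] // 35
for seq in x:
    x = data
vals = []
for pairs in seq:
    vals.append(handle(data))
data = data + 29
vals = seq > 22
if vals < 15 < 14:
    vals = log(data)
    seq = seq * (seq <= vals)
else:
    factor = factor - 38
if seq == factor:
    handle(factor)
    handle(x)

for pairs in seq:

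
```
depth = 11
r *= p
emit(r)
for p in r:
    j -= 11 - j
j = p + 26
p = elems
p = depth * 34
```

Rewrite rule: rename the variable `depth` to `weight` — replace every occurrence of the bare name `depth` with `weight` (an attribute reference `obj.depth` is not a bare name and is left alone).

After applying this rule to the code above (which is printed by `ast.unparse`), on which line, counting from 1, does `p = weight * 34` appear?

8

Transformed code:
weight = 11
r *= p
emit(r)
for p in r:
    j -= 11 - j
j = p + 26
p = elems
p = weight * 34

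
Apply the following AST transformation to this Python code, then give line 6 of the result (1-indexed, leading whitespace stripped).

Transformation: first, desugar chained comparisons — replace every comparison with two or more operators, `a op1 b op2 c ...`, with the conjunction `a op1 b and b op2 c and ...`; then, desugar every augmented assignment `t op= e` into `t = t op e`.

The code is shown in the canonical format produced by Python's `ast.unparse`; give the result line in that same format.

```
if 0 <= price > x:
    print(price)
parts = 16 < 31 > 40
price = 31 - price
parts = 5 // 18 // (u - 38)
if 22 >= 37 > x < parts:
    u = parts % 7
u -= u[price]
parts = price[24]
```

if 22 >= 37 and 37 > x and (x < parts):

Transformed code:
if 0 <= price and price > x:
    print(price)
parts = 16 < 31 and 31 > 40
price = 31 - price
parts = 5 // 18 // (u - 38)
if 22 >= 37 and 37 > x and (x < parts):
    u = parts % 7
u = u - u[price]
parts = price[24]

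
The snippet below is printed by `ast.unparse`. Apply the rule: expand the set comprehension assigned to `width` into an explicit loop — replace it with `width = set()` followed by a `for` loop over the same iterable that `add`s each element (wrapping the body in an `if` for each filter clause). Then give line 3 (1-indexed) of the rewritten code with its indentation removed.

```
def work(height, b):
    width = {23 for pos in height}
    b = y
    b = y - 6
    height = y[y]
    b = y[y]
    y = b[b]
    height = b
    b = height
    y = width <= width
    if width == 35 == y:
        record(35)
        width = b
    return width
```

for pos in height:

Transformed code:
def work(height, b):
    width = set()
    for pos in height:
        width.add(23)
    b = y
    b = y - 6
    height = y[y]
    b = y[y]
    y = b[b]
    height = b
    b = height
    y = width <= width
    if width == 35 == y:
        record(35)
        width = b
    return width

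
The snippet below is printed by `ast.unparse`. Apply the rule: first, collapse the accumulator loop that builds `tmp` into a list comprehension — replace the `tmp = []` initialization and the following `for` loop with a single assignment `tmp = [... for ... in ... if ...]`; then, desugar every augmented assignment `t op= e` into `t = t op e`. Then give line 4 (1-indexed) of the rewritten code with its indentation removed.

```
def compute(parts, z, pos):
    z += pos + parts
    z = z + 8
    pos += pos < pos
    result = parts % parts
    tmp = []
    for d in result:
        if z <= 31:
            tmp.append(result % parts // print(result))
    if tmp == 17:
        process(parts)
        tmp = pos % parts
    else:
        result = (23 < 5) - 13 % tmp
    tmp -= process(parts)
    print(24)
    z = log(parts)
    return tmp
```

Transformed code:
def compute(parts, z, pos):
    z = z + (pos + parts)
    z = z + 8
    pos = pos + (pos < pos)
    result = parts % parts
    tmp = [result % parts // print(result) for d in result if z <= 31]
    if tmp == 17:
        process(parts)
        tmp = pos % parts
    else:
        result = (23 < 5) - 13 % tmp
    tmp = tmp - process(parts)
    print(24)
    z = log(parts)
    return tmp

pos = pos + (pos < pos)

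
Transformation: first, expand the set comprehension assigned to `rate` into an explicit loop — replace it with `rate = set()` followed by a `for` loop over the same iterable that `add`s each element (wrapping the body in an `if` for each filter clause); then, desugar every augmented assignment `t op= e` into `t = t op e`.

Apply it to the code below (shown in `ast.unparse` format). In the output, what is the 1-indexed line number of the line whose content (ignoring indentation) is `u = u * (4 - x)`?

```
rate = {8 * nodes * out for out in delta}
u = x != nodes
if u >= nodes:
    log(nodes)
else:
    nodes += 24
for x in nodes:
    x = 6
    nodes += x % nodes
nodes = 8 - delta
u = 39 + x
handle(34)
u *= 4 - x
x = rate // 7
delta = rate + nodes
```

15

Transformed code:
rate = set()
for out in delta:
    rate.add(8 * nodes * out)
u = x != nodes
if u >= nodes:
    log(nodes)
else:
    nodes = nodes + 24
for x in nodes:
    x = 6
    nodes = nodes + x % nodes
nodes = 8 - delta
u = 39 + x
handle(34)
u = u * (4 - x)
x = rate // 7
delta = rate + nodes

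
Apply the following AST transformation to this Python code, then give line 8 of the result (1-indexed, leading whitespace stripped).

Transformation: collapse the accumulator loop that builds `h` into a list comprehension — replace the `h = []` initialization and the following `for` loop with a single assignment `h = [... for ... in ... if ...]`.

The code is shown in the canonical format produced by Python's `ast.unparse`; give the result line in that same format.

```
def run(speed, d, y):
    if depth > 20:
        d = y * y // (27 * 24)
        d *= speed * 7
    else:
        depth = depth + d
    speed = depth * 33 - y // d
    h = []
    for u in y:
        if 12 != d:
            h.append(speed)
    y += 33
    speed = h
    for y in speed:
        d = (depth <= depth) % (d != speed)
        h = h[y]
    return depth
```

h = [speed for u in y if 12 != d]

Transformed code:
def run(speed, d, y):
    if depth > 20:
        d = y * y // (27 * 24)
        d *= speed * 7
    else:
        depth = depth + d
    speed = depth * 33 - y // d
    h = [speed for u in y if 12 != d]
    y += 33
    speed = h
    for y in speed:
        d = (depth <= depth) % (d != speed)
        h = h[y]
    return depth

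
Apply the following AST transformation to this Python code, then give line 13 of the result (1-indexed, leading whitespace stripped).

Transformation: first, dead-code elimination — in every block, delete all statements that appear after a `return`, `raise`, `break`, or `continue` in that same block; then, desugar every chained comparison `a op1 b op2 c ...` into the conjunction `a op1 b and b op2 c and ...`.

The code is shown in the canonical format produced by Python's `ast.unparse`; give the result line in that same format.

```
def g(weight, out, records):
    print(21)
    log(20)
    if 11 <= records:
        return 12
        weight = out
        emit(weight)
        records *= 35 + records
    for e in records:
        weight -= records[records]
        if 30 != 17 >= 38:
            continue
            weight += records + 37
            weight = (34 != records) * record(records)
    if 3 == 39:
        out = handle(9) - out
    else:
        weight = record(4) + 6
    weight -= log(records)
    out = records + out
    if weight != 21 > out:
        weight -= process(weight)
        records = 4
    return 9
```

weight = record(4) + 6

Transformed code:
def g(weight, out, records):
    print(21)
    log(20)
    if 11 <= records:
        return 12
    for e in records:
        weight -= records[records]
        if 30 != 17 and 17 >= 38:
            continue
    if 3 == 39:
        out = handle(9) - out
    else:
        weight = record(4) + 6
    weight -= log(records)
    out = records + out
    if weight != 21 and 21 > out:
        weight -= process(weight)
        records = 4
    return 9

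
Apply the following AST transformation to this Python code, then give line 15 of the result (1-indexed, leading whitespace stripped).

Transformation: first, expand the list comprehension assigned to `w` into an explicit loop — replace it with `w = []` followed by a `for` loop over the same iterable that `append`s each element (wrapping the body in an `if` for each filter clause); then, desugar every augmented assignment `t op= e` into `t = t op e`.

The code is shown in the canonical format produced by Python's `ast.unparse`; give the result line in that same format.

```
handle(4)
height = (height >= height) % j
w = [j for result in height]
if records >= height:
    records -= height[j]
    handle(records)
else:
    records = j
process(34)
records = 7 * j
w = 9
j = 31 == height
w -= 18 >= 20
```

Transformed code:
handle(4)
height = (height >= height) % j
w = []
for result in height:
    w.append(j)
if records >= height:
    records = records - height[j]
    handle(records)
else:
    records = j
process(34)
records = 7 * j
w = 9
j = 31 == height
w = w - (18 >= 20)

w = w - (18 >= 20)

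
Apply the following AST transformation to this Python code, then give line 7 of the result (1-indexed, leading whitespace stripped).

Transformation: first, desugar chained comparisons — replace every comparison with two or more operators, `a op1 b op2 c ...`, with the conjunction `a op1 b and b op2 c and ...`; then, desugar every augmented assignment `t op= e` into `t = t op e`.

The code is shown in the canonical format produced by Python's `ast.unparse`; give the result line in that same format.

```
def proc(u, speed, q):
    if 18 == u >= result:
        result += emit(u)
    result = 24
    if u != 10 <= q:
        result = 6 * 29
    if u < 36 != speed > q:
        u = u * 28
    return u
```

if u < 36 and 36 != speed and (speed > q):

Transformed code:
def proc(u, speed, q):
    if 18 == u and u >= result:
        result = result + emit(u)
    result = 24
    if u != 10 and 10 <= q:
        result = 6 * 29
    if u < 36 and 36 != speed and (speed > q):
        u = u * 28
    return u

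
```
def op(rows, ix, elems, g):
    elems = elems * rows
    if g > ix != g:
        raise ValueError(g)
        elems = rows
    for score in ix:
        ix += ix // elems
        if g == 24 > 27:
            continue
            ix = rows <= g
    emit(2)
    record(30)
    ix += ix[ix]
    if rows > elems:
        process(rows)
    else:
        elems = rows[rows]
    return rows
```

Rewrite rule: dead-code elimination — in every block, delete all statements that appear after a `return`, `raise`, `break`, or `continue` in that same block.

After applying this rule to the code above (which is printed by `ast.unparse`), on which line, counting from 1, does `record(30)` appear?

Transformed code:
def op(rows, ix, elems, g):
    elems = elems * rows
    if g > ix != g:
        raise ValueError(g)
    for score in ix:
        ix += ix // elems
        if g == 24 > 27:
            continue
    emit(2)
    record(30)
    ix += ix[ix]
    if rows > elems:
        process(rows)
    else:
        elems = rows[rows]
    return rows

10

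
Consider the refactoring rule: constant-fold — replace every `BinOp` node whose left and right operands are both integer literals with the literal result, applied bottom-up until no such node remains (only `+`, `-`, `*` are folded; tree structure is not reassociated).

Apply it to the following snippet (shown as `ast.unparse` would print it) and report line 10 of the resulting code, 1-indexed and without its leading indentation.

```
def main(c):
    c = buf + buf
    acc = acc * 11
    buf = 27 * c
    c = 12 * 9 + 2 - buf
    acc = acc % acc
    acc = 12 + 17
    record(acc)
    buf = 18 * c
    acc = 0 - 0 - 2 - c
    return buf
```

Transformed code:
def main(c):
    c = buf + buf
    acc = acc * 11
    buf = 27 * c
    c = 110 - buf
    acc = acc % acc
    acc = 29
    record(acc)
    buf = 18 * c
    acc = -2 - c
    return buf

acc = -2 - c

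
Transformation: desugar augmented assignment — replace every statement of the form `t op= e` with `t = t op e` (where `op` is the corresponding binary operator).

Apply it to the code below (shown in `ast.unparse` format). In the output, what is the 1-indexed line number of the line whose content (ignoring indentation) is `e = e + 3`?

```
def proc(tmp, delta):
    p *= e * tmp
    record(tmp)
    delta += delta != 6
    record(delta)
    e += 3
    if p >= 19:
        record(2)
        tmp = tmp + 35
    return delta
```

Transformed code:
def proc(tmp, delta):
    p = p * (e * tmp)
    record(tmp)
    delta = delta + (delta != 6)
    record(delta)
    e = e + 3
    if p >= 19:
        record(2)
        tmp = tmp + 35
    return delta

6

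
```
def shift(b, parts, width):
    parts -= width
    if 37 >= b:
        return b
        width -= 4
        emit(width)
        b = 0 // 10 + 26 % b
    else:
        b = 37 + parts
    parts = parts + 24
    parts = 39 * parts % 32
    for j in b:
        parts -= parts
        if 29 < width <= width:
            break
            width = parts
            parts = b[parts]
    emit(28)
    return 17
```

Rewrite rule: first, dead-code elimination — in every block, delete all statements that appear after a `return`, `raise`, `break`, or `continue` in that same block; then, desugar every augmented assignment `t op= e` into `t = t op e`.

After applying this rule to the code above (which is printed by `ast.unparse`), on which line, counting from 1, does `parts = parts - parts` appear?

10

Transformed code:
def shift(b, parts, width):
    parts = parts - width
    if 37 >= b:
        return b
    else:
        b = 37 + parts
    parts = parts + 24
    parts = 39 * parts % 32
    for j in b:
        parts = parts - parts
        if 29 < width <= width:
            break
    emit(28)
    return 17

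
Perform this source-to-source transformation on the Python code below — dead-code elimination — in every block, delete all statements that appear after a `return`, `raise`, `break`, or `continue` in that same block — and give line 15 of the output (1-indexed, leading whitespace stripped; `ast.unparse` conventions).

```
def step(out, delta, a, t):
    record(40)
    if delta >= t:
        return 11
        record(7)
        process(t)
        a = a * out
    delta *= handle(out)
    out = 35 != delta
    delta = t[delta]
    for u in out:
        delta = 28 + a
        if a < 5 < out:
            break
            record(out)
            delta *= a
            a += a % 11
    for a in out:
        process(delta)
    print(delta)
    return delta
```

return delta

Transformed code:
def step(out, delta, a, t):
    record(40)
    if delta >= t:
        return 11
    delta *= handle(out)
    out = 35 != delta
    delta = t[delta]
    for u in out:
        delta = 28 + a
        if a < 5 < out:
            break
    for a in out:
        process(delta)
    print(delta)
    return delta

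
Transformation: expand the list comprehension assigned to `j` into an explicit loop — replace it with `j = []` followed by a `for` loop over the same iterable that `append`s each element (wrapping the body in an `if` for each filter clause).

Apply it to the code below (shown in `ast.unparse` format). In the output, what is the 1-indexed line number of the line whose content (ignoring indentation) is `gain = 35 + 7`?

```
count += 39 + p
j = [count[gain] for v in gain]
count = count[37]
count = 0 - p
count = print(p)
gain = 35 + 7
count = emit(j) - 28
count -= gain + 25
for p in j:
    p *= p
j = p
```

Transformed code:
count += 39 + p
j = []
for v in gain:
    j.append(count[gain])
count = count[37]
count = 0 - p
count = print(p)
gain = 35 + 7
count = emit(j) - 28
count -= gain + 25
for p in j:
    p *= p
j = p

8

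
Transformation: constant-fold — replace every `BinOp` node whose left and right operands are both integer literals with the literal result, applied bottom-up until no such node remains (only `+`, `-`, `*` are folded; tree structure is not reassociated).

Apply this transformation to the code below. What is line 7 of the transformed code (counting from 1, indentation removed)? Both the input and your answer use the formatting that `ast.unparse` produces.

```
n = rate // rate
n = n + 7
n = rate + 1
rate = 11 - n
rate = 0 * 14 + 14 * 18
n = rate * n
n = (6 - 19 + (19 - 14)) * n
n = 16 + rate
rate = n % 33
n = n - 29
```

n = -8 * n

Transformed code:
n = rate // rate
n = n + 7
n = rate + 1
rate = 11 - n
rate = 252
n = rate * n
n = -8 * n
n = 16 + rate
rate = n % 33
n = n - 29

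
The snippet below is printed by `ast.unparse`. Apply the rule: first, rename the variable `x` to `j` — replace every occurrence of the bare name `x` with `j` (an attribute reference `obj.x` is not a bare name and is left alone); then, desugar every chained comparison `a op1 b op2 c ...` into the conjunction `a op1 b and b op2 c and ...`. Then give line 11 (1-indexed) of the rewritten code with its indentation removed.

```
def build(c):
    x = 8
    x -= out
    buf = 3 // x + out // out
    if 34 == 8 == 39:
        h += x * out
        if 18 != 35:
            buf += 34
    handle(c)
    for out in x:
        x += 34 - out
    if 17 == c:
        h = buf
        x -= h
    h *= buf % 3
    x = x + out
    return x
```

j += 34 - out

Transformed code:
def build(c):
    j = 8
    j -= out
    buf = 3 // j + out // out
    if 34 == 8 and 8 == 39:
        h += j * out
        if 18 != 35:
            buf += 34
    handle(c)
    for out in j:
        j += 34 - out
    if 17 == c:
        h = buf
        j -= h
    h *= buf % 3
    j = j + out
    return j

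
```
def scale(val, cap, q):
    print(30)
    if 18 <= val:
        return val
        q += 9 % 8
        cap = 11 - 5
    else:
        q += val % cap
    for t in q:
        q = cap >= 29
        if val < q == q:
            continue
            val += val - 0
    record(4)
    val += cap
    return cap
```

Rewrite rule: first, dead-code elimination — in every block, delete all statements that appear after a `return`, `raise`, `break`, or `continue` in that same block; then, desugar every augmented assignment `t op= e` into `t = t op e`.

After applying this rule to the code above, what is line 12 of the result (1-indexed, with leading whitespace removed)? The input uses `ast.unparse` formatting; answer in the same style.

Transformed code:
def scale(val, cap, q):
    print(30)
    if 18 <= val:
        return val
    else:
        q = q + val % cap
    for t in q:
        q = cap >= 29
        if val < q == q:
            continue
    record(4)
    val = val + cap
    return cap

val = val + cap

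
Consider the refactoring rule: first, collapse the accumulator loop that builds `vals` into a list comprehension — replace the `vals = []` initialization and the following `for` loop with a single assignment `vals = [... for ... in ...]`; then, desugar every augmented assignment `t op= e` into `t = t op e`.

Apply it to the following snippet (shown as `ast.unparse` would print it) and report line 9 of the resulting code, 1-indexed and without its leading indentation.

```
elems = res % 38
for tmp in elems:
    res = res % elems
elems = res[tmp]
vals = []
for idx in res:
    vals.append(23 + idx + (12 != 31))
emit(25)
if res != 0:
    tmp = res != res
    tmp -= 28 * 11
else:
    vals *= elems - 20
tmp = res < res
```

tmp = tmp - 28 * 11

Transformed code:
elems = res % 38
for tmp in elems:
    res = res % elems
elems = res[tmp]
vals = [23 + idx + (12 != 31) for idx in res]
emit(25)
if res != 0:
    tmp = res != res
    tmp = tmp - 28 * 11
else:
    vals = vals * (elems - 20)
tmp = res < res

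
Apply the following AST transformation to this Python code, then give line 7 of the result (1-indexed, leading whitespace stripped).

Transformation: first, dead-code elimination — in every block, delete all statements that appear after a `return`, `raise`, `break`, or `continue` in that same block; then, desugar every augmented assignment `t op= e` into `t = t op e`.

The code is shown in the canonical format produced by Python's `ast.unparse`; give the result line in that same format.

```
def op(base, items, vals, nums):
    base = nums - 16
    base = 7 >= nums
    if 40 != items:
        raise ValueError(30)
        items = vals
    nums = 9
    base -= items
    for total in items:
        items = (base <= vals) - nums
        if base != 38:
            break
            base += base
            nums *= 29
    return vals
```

base = base - items

Transformed code:
def op(base, items, vals, nums):
    base = nums - 16
    base = 7 >= nums
    if 40 != items:
        raise ValueError(30)
    nums = 9
    base = base - items
    for total in items:
        items = (base <= vals) - nums
        if base != 38:
            break
    return vals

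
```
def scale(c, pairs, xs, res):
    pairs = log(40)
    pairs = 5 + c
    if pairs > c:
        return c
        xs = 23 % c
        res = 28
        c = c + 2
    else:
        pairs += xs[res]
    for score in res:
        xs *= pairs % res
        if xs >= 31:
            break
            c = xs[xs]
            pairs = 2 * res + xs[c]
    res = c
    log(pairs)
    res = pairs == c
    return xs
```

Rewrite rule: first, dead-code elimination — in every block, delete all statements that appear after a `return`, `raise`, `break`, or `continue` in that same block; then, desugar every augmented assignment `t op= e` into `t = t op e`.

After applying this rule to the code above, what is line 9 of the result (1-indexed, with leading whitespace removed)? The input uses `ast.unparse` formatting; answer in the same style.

Transformed code:
def scale(c, pairs, xs, res):
    pairs = log(40)
    pairs = 5 + c
    if pairs > c:
        return c
    else:
        pairs = pairs + xs[res]
    for score in res:
        xs = xs * (pairs % res)
        if xs >= 31:
            break
    res = c
    log(pairs)
    res = pairs == c
    return xs

xs = xs * (pairs % res)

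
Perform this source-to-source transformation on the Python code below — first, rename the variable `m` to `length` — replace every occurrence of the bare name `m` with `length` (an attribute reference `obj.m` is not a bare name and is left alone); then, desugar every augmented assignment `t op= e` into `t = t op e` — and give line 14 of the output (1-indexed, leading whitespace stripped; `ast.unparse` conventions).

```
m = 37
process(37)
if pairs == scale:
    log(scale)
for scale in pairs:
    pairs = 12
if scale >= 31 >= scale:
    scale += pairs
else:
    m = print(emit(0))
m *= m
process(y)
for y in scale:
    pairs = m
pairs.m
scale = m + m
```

pairs = length

Transformed code:
length = 37
process(37)
if pairs == scale:
    log(scale)
for scale in pairs:
    pairs = 12
if scale >= 31 >= scale:
    scale = scale + pairs
else:
    length = print(emit(0))
length = length * length
process(y)
for y in scale:
    pairs = length
pairs.m
scale = length + length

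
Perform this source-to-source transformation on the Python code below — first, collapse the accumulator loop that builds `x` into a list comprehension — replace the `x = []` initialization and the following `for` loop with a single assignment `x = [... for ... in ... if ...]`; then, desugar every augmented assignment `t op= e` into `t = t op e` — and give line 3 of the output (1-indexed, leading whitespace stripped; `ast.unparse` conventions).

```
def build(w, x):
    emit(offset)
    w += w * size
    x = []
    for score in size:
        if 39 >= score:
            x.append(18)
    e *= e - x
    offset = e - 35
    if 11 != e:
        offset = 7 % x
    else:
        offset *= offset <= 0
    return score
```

w = w + w * size

Transformed code:
def build(w, x):
    emit(offset)
    w = w + w * size
    x = [18 for score in size if 39 >= score]
    e = e * (e - x)
    offset = e - 35
    if 11 != e:
        offset = 7 % x
    else:
        offset = offset * (offset <= 0)
    return score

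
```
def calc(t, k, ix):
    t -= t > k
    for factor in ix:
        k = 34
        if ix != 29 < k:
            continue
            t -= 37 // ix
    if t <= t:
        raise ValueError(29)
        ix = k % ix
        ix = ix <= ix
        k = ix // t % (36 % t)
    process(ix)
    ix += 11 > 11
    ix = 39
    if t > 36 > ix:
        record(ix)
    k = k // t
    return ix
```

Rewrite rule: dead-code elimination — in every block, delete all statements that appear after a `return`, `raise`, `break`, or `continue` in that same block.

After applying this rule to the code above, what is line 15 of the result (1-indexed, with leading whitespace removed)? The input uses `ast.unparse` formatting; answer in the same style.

return ix

Transformed code:
def calc(t, k, ix):
    t -= t > k
    for factor in ix:
        k = 34
        if ix != 29 < k:
            continue
    if t <= t:
        raise ValueError(29)
    process(ix)
    ix += 11 > 11
    ix = 39
    if t > 36 > ix:
        record(ix)
    k = k // t
    return ix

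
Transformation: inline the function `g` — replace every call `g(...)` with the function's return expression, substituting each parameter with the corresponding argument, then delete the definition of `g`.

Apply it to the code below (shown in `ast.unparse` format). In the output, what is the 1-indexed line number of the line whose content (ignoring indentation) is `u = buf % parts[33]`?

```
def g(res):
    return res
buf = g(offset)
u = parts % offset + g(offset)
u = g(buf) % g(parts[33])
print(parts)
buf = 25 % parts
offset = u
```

3

Transformed code:
buf = offset
u = parts % offset + offset
u = buf % parts[33]
print(parts)
buf = 25 % parts
offset = u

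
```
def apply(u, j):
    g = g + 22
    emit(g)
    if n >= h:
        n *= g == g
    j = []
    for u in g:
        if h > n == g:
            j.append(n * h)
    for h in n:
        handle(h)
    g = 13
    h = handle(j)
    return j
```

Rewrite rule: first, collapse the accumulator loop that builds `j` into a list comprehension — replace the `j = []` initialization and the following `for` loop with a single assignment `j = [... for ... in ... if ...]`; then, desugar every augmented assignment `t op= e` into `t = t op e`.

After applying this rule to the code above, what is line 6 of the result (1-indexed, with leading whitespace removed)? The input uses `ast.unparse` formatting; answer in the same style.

Transformed code:
def apply(u, j):
    g = g + 22
    emit(g)
    if n >= h:
        n = n * (g == g)
    j = [n * h for u in g if h > n == g]
    for h in n:
        handle(h)
    g = 13
    h = handle(j)
    return j

j = [n * h for u in g if h > n == g]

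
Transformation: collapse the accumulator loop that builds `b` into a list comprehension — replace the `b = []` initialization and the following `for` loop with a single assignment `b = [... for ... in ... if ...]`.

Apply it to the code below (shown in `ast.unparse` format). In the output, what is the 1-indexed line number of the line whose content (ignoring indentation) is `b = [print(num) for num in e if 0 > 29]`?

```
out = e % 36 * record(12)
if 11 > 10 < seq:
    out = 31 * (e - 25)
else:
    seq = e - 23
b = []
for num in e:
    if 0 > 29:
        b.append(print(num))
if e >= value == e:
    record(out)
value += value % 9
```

Transformed code:
out = e % 36 * record(12)
if 11 > 10 < seq:
    out = 31 * (e - 25)
else:
    seq = e - 23
b = [print(num) for num in e if 0 > 29]
if e >= value == e:
    record(out)
value += value % 9

6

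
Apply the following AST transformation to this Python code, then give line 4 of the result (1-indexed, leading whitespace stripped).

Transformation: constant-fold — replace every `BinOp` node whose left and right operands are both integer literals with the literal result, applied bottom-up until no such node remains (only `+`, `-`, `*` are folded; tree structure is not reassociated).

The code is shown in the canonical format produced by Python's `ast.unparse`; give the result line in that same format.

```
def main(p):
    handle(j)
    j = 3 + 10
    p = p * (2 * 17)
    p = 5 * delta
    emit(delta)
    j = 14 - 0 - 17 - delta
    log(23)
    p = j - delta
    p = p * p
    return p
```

p = p * 34

Transformed code:
def main(p):
    handle(j)
    j = 13
    p = p * 34
    p = 5 * delta
    emit(delta)
    j = -3 - delta
    log(23)
    p = j - delta
    p = p * p
    return p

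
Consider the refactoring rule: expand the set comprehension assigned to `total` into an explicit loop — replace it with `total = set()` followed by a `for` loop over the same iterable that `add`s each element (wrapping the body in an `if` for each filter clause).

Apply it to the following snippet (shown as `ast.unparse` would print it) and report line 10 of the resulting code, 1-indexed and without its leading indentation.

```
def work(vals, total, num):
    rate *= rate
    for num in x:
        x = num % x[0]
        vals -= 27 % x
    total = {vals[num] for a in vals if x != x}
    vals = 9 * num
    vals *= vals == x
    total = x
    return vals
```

Transformed code:
def work(vals, total, num):
    rate *= rate
    for num in x:
        x = num % x[0]
        vals -= 27 % x
    total = set()
    for a in vals:
        if x != x:
            total.add(vals[num])
    vals = 9 * num
    vals *= vals == x
    total = x
    return vals

vals = 9 * num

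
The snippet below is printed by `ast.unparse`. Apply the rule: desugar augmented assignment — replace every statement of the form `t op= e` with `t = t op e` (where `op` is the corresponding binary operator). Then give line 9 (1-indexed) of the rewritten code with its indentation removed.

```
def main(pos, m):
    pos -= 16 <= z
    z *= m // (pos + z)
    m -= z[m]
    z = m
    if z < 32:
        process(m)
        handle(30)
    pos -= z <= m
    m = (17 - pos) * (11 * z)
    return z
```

Transformed code:
def main(pos, m):
    pos = pos - (16 <= z)
    z = z * (m // (pos + z))
    m = m - z[m]
    z = m
    if z < 32:
        process(m)
        handle(30)
    pos = pos - (z <= m)
    m = (17 - pos) * (11 * z)
    return z

pos = pos - (z <= m)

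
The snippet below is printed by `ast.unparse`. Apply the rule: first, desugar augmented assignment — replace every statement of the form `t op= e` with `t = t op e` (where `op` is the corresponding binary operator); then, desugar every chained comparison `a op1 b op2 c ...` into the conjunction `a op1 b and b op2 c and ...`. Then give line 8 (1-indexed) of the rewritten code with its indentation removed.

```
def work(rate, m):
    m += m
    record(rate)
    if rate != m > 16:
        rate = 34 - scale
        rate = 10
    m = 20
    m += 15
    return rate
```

Transformed code:
def work(rate, m):
    m = m + m
    record(rate)
    if rate != m and m > 16:
        rate = 34 - scale
        rate = 10
    m = 20
    m = m + 15
    return rate

m = m + 15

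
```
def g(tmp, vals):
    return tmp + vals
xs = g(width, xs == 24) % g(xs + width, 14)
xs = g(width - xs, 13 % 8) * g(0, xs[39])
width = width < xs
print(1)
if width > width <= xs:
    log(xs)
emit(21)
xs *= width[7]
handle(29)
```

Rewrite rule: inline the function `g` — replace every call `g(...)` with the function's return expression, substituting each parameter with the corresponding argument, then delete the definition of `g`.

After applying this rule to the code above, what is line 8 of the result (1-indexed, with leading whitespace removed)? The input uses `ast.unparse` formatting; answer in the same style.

Transformed code:
xs = (width + (xs == 24)) % (xs + width + 14)
xs = (width - xs + 13 % 8) * (0 + xs[39])
width = width < xs
print(1)
if width > width <= xs:
    log(xs)
emit(21)
xs *= width[7]
handle(29)

xs *= width[7]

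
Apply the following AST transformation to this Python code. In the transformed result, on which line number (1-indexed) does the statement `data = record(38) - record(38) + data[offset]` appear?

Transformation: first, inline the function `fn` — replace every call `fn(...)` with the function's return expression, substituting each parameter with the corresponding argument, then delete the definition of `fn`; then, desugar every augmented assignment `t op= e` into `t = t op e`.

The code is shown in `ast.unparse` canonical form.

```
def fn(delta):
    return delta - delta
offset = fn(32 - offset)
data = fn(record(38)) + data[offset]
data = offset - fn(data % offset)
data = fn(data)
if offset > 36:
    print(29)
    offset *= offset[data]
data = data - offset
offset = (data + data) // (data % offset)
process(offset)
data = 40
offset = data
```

Transformed code:
offset = 32 - offset - (32 - offset)
data = record(38) - record(38) + data[offset]
data = offset - (data % offset - data % offset)
data = data - data
if offset > 36:
    print(29)
    offset = offset * offset[data]
data = data - offset
offset = (data + data) // (data % offset)
process(offset)
data = 40
offset = data

2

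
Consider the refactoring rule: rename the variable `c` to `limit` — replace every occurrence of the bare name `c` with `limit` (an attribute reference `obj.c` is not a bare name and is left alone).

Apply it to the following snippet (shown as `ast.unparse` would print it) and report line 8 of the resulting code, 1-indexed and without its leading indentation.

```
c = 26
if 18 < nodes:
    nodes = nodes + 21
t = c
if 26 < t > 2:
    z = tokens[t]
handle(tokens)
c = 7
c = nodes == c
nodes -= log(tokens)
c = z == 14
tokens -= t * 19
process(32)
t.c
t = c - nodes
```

limit = 7

Transformed code:
limit = 26
if 18 < nodes:
    nodes = nodes + 21
t = limit
if 26 < t > 2:
    z = tokens[t]
handle(tokens)
limit = 7
limit = nodes == limit
nodes -= log(tokens)
limit = z == 14
tokens -= t * 19
process(32)
t.c
t = limit - nodes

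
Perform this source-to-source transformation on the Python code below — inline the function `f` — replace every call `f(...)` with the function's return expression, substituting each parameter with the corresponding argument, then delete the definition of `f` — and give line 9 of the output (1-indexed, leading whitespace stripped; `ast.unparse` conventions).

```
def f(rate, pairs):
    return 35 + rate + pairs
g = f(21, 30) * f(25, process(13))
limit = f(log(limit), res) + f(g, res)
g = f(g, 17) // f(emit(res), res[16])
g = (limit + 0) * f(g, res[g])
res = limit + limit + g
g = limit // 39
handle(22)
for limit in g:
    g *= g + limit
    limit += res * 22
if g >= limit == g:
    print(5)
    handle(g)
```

Transformed code:
g = (35 + 21 + 30) * (35 + 25 + process(13))
limit = 35 + log(limit) + res + (35 + g + res)
g = (35 + g + 17) // (35 + emit(res) + res[16])
g = (limit + 0) * (35 + g + res[g])
res = limit + limit + g
g = limit // 39
handle(22)
for limit in g:
    g *= g + limit
    limit += res * 22
if g >= limit == g:
    print(5)
    handle(g)

g *= g + limit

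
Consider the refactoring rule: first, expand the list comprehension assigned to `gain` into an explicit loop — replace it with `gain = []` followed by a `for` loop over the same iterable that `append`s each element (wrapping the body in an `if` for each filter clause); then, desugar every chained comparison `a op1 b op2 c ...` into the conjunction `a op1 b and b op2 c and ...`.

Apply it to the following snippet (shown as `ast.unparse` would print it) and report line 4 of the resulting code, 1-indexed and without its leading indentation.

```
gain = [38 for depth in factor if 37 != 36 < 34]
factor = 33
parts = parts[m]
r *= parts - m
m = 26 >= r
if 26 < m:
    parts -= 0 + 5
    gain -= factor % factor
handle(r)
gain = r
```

gain.append(38)

Transformed code:
gain = []
for depth in factor:
    if 37 != 36 and 36 < 34:
        gain.append(38)
factor = 33
parts = parts[m]
r *= parts - m
m = 26 >= r
if 26 < m:
    parts -= 0 + 5
    gain -= factor % factor
handle(r)
gain = r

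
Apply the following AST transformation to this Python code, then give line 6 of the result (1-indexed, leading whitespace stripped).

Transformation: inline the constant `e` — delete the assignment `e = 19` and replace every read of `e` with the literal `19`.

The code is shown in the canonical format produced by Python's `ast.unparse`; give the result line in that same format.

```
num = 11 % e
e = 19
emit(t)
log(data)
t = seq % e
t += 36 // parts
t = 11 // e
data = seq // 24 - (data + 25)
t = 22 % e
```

Transformed code:
num = 11 % 19
emit(t)
log(data)
t = seq % 19
t += 36 // parts
t = 11 // 19
data = seq // 24 - (data + 25)
t = 22 % 19

t = 11 // 19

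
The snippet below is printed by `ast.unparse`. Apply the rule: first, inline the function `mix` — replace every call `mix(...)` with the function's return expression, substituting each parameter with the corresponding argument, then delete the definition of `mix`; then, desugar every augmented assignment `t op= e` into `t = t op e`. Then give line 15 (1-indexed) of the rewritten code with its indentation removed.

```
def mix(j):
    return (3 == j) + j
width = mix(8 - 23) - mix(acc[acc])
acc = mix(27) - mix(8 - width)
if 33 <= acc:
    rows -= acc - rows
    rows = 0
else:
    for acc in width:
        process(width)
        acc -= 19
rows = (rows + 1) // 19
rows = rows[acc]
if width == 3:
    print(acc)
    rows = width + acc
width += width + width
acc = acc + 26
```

Transformed code:
width = (3 == 8 - 23) + (8 - 23) - ((3 == acc[acc]) + acc[acc])
acc = (3 == 27) + 27 - ((3 == 8 - width) + (8 - width))
if 33 <= acc:
    rows = rows - (acc - rows)
    rows = 0
else:
    for acc in width:
        process(width)
        acc = acc - 19
rows = (rows + 1) // 19
rows = rows[acc]
if width == 3:
    print(acc)
    rows = width + acc
width = width + (width + width)
acc = acc + 26

width = width + (width + width)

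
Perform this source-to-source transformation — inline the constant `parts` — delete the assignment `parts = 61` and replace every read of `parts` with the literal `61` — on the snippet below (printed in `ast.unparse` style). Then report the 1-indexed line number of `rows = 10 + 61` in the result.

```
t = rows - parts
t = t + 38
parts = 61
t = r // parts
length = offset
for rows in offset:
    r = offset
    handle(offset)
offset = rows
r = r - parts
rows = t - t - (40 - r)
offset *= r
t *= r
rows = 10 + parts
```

Transformed code:
t = rows - 61
t = t + 38
t = r // 61
length = offset
for rows in offset:
    r = offset
    handle(offset)
offset = rows
r = r - 61
rows = t - t - (40 - r)
offset *= r
t *= r
rows = 10 + 61

13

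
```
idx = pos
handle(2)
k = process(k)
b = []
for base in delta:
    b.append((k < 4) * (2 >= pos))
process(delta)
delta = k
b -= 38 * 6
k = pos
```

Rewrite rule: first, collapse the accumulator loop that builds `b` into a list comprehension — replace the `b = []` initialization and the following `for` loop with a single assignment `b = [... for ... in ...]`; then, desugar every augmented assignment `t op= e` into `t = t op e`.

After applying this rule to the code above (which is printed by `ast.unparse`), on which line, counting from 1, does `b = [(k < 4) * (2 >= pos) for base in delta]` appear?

4

Transformed code:
idx = pos
handle(2)
k = process(k)
b = [(k < 4) * (2 >= pos) for base in delta]
process(delta)
delta = k
b = b - 38 * 6
k = pos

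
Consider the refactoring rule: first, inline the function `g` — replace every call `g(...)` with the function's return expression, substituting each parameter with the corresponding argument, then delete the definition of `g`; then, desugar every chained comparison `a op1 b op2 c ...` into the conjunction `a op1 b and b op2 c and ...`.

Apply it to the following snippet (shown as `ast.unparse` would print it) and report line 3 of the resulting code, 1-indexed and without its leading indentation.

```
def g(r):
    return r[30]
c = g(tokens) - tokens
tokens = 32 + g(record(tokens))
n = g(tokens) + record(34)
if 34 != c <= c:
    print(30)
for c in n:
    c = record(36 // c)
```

n = tokens[30] + record(34)

Transformed code:
c = tokens[30] - tokens
tokens = 32 + record(tokens)[30]
n = tokens[30] + record(34)
if 34 != c and c <= c:
    print(30)
for c in n:
    c = record(36 // c)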